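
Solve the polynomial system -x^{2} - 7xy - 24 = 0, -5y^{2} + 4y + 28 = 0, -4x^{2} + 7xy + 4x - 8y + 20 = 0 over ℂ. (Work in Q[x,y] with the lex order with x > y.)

Compute a lex Gröbner basis by Buchberger's algorithm.
f_1 = -x^{2} - 7xy - 24, LT = x^{2}.
f_2 = -5y^{2} + 4y + 28, LT = y^{2}.
f_3 = -4x^{2} + 7xy + 4x - 8y + 20, LT = x^{2}.

S(f_1,f_3): lcm = x^{2}. S = \tfrac{35}{4}xy + x - 2y + 29.
  leading term xy: no divisor's leading term divides it; move \tfrac{35}{4}xy to the remainder.
  leading term x: no divisor's leading term divides it; move x to the remainder.
  leading term y: no divisor's leading term divides it; move -2y to the remainder.
  leading term 1: no divisor's leading term divides it; move 29 to the remainder.
  remainder \tfrac{35}{4}xy + x - 2y + 29 ≠ 0; add h_4 = \tfrac{35}{4}xy + x - 2y + 29 to the basis.

S(f_1,h_4): lcm = x^{2}y. S = -\tfrac{4}{35}x^{2} + 7xy^{2} + \tfrac{8}{35}xy - \tfrac{116}{35}x + 24y.
  leading term x^{2}: subtract (\tfrac{4}{35})·f_1 from -\tfrac{4}{35}x^{2} + 7xy^{2} + \tfrac{8}{35}xy - \tfrac{116}{35}x + 24y → 7xy^{2} + \tfrac{36}{35}xy - \tfrac{116}{35}x + 24y + \tfrac{96}{35}
  leading term xy^{2}: subtract (-\tfrac{7}{5}x)·f_2 from 7xy^{2} + \tfrac{36}{35}xy - \tfrac{116}{35}x + 24y + \tfrac{96}{35} → \tfrac{232}{35}xy + \tfrac{1256}{35}x + 24y + \tfrac{96}{35}
  leading term xy: subtract (\tfrac{928}{1225})·h_4 from \tfrac{232}{35}xy + \tfrac{1256}{35}x + 24y + \tfrac{96}{35} → \tfrac{43032}{1225}x + \tfrac{31256}{1225}y - \tfrac{23552}{1225}
  leading term x: no divisor's leading term divides it; move \tfrac{43032}{1225}x to the remainder.
  leading term y: no divisor's leading term divides it; move \tfrac{31256}{1225}y to the remainder.
  leading term 1: no divisor's leading term divides it; move -\tfrac{23552}{1225} to the remainder.
  remainder \tfrac{43032}{1225}x + \tfrac{31256}{1225}y - \tfrac{23552}{1225} ≠ 0; add h_5 = \tfrac{43032}{1225}x + \tfrac{31256}{1225}y - \tfrac{23552}{1225} to the basis.

S(f_2,h_4): lcm = xy^{2}. S = -\tfrac{32}{35}xy - \tfrac{28}{5}x + \tfrac{8}{35}y^{2} - \tfrac{116}{35}y.
  leading term xy: subtract (-\tfrac{128}{1225})·h_4 from -\tfrac{32}{35}xy - \tfrac{28}{5}x + \tfrac{8}{35}y^{2} - \tfrac{116}{35}y → -\tfrac{6732}{1225}x + \tfrac{8}{35}y^{2} - \tfrac{4316}{1225}y + \tfrac{3712}{1225}
  leading term x: subtract (-\tfrac{51}{326})·h_5 from -\tfrac{6732}{1225}x + \tfrac{8}{35}y^{2} - \tfrac{4316}{1225}y + \tfrac{3712}{1225} → \tfrac{8}{35}y^{2} + \tfrac{2672}{5705}y + \tfrac{128}{5705}
  leading term y^{2}: subtract (-\tfrac{8}{175})·f_2 from \tfrac{8}{35}y^{2} + \tfrac{2672}{5705}y + \tfrac{128}{5705} → \tfrac{18576}{28525}y + \tfrac{37152}{28525}
  leading term y: no divisor's leading term divides it; move \tfrac{18576}{28525}y to the remainder.
  leading term 1: no divisor's leading term divides it; move \tfrac{37152}{28525} to the remainder.
  remainder \tfrac{18576}{28525}y + \tfrac{37152}{28525} ≠ 0; add h_6 = \tfrac{18576}{28525}y + \tfrac{37152}{28525} to the basis.

The other S-polynomials (S(f_1,f_2), S(f_2,f_3), S(f_3,h_4), S(f_1,h_5), S(f_2,h_5), S(f_3,h_5), S(h_4,h_5), S(f_1,h_6), S(f_2,h_6), S(f_3,h_6), S(h_4,h_6), S(h_5,h_6)) all reduce to 0 modulo the current basis, so we have a Gröbner basis.
Inter-reduce: drop elements whose leading term is divisible by another's, tail-reduce, and make monic.
Reduced Gröbner basis: {x - 2, y + 2}.

A lex Gröbner basis eliminates variables successively. Here y + 2 depends only on y, with roots {-2}; lifting each root through the earlier basis elements recovers the full solutions.
  y = -2: the earlier basis element becomes x - 2 = 0, giving x = 2 — point (2, -2).
Substituting each solution back into the original system confirms all equations vanish.

{(2, -2)}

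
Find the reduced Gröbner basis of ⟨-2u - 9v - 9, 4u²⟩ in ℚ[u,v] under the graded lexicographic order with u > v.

G = {v² + 2v + 1, u + 9/2v + 9/2}

The reduced Gröbner basis is the canonical form of the ideal for this ordering.

f_1 = -2u - 9v - 9, LT = u.
f_2 = 4u², LT = u².

S(f_1,f_2): lcm = u². S = 9/2uv + 9/2u.
  leading term uv: subtract (-9/4v)·f_1 from 9/2uv + 9/2u → -81/4v² + 9/2u - 81/4v
  leading term v²: no divisor's leading term divides it; move -81/4v² to the remainder.
  leading term u: subtract (-9/4)·f_1 from 9/2u - 81/4v → -81/2v - 81/4
  leading term v: no divisor's leading term divides it; move -81/2v to the remainder.
  leading term 1: no divisor's leading term divides it; move -81/4 to the remainder.
  remainder -81/4v² - 81/2v - 81/4 ≠ 0; add g_3 = -81/4v² - 81/2v - 81/4 to the basis.

S(f_1,g_3): leading monomials are coprime, so the S-polynomial reduces to 0 (Buchberger's first criterion).
S(f_2,g_3): leading monomials are coprime, so the S-polynomial reduces to 0 (Buchberger's first criterion).
Every S-polynomial of the final basis reduces to 0, so we have a Gröbner basis.
Inter-reduce: drop elements whose leading term is divisible by another's, tail-reduce, and make monic.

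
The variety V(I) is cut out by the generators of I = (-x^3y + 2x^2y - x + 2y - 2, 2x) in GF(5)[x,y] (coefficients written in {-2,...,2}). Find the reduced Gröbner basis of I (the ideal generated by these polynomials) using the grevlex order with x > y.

G = {x, y - 1}

f_1 = -x^3y + 2x^2y - x + 2y - 2, LT = x^3y.
f_2 = 2x, LT = x.

S(f_1,f_2): lcm = x^3y. S = -2x^2y + x - 2y + 2.
  reduce S modulo (f_1, f_2):
  remainder -2y + 2 ≠ 0; add g_3 = -2y + 2 to the basis.

The other S-polynomials (S(f_1,g_3), S(f_2,g_3)) all reduce to 0 modulo the current basis, so we have a Gröbner basis.
Inter-reduce: drop elements whose leading term is divisible by another's, tail-reduce, and make monic.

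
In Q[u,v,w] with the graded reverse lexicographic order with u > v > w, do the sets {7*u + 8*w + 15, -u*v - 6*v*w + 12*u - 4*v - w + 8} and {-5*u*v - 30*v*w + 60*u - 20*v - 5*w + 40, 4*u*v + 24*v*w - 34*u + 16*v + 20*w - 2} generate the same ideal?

Yes, the ideals are equal.

Two ideals are equal iff their reduced Gröbner bases coincide (the reduced basis is unique for a fixed ordering).
Buchberger on the first generating set:
f_1 = 7*u + 8*w + 15, LT = u.
f_2 = -u*v - 6*v*w + 12*u - 4*v - w + 8, LT = u*v.

S(f_1,f_2): lcm = u*v. S = -34/7*v*w + 12*u - 13/7*v - w + 8.
  leading term v*w: no divisor's leading term divides it; move -34/7*v*w to the remainder.
  leading term u: subtract (12/7)·f_1 from 12*u - 13/7*v - w + 8 → -13/7*v - 103/7*w - 124/7
  leading term v: no divisor's leading term divides it; move -13/7*v to the remainder.
  leading term w: no divisor's leading term divides it; move -103/7*w to the remainder.
  leading term 1: no divisor's leading term divides it; move -124/7 to the remainder.
  remainder -34/7*v*w - 13/7*v - 103/7*w - 124/7 ≠ 0; add g_3 = -34/7*v*w - 13/7*v - 103/7*w - 124/7 to the basis.

The other S-polynomials (S(f_1,g_3), S(f_2,g_3)) all reduce to 0 modulo the current basis, so we have a Gröbner basis.
Inter-reduce: drop elements whose leading term is divisible by another's, tail-reduce, and make monic.
Reduced Gröbner basis: {v*w + 13/34*v + 103/34*w + 62/17, u + 8/7*w + 15/7}.

Buchberger on the second generating set:
h_1 = -5*u*v - 30*v*w + 60*u - 20*v - 5*w + 40, LT = u*v.
h_2 = 4*u*v + 24*v*w - 34*u + 16*v + 20*w - 2, LT = u*v.

S(h_1,h_2): lcm = u*v. S = -7/2*u - 4*w - 15/2.
  leading term u: no divisor's leading term divides it; move -7/2*u to the remainder.
  leading term w: no divisor's leading term divides it; move -4*w to the remainder.
  leading term 1: no divisor's leading term divides it; move -15/2 to the remainder.
  remainder -7/2*u - 4*w - 15/2 ≠ 0; add k_3 = -7/2*u - 4*w - 15/2 to the basis.

S(h_1,k_3): lcm = u*v. S = 34/7*v*w - 12*u + 13/7*v + w - 8.
  leading term v*w: no divisor's leading term divides it; move 34/7*v*w to the remainder.
  leading term u: subtract (24/7)·k_3 from -12*u + 13/7*v + w - 8 → 13/7*v + 103/7*w + 124/7
  leading term v: no divisor's leading term divides it; move 13/7*v to the remainder.
  leading term w: no divisor's leading term divides it; move 103/7*w to the remainder.
  leading term 1: no divisor's leading term divides it; move 124/7 to the remainder.
  remainder 34/7*v*w + 13/7*v + 103/7*w + 124/7 ≠ 0; add k_4 = 34/7*v*w + 13/7*v + 103/7*w + 124/7 to the basis.

The other S-polynomials (S(h_2,k_3), S(h_1,k_4), S(h_2,k_4), S(k_3,k_4)) all reduce to 0 modulo the current basis, so we have a Gröbner basis.
Inter-reduce: drop elements whose leading term is divisible by another's, tail-reduce, and make monic.
Reduced Gröbner basis: {v*w + 13/34*v + 103/34*w + 62/17, u + 8/7*w + 15/7}.

Same reduced basis, so the two generating sets span the same ideal.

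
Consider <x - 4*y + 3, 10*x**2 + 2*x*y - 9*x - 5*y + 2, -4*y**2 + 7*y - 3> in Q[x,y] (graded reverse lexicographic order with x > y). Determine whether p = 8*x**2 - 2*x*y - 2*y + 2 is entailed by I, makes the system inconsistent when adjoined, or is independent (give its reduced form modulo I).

First compute the reduced Gröbner basis of I by Buchberger's algorithm.
f_1 = x - 4*y + 3, LT = x.
f_2 = 10*x**2 + 2*x*y - 9*x - 5*y + 2, LT = x**2.
f_3 = -4*y**2 + 7*y - 3, LT = y**2.

S(f_1,f_2): lcm = x**2. S = -21/5*x*y + 39/10*x + 1/2*y - 1/5.
  leading term x*y: subtract (-21/5*y)·f_1 from -21/5*x*y + 39/10*x + 1/2*y - 1/5 → -84/5*y**2 + 39/10*x + 131/10*y - 1/5
  leading term y**2: subtract (21/5)·f_3 from -84/5*y**2 + 39/10*x + 131/10*y - 1/5 → 39/10*x - 163/10*y + 62/5
  leading term x: subtract (39/10)·f_1 from 39/10*x - 163/10*y + 62/5 → -7/10*y + 7/10
  leading term y: no divisor's leading term divides it; move -7/10*y to the remainder.
  leading term 1: no divisor's leading term divides it; move 7/10 to the remainder.
  remainder -7/10*y + 7/10 ≠ 0; add h_4 = -7/10*y + 7/10 to the basis.

The other S-polynomials (S(f_1,f_3), S(f_2,f_3), S(f_1,h_4), S(f_2,h_4), S(f_3,h_4)) all reduce to 0 modulo the current basis, so we have a Gröbner basis.
Inter-reduce: drop elements whose leading term is divisible by another's, tail-reduce, and make monic.
Reduced Gröbner basis: {x - 1, y - 1}.
Label its elements g_1 = x - 1, g_2 = y - 1.

Reduce p = 8*x**2 - 2*x*y - 2*y + 2 modulo G:
  leading term x**2: subtract (8*x)·g_1 from 8*x**2 - 2*x*y - 2*y + 2 → -2*x*y + 8*x - 2*y + 2
  leading term x*y: subtract (-2*y)·g_1 from -2*x*y + 8*x - 2*y + 2 → 8*x - 4*y + 2
  leading term x: subtract (8)·g_1 from 8*x - 4*y + 2 → -4*y + 10
  leading term y: subtract (-4)·g_2 from -4*y + 10 → 6
  leading term 1: no divisor's leading term divides it; move 6 to the remainder.
  normal form = 6.
The normal form is nonzero, so p ∉ I. Since p minus its normal form lies in I, I + (p) = I + (r) where r = 6; decide whether this ideal is the whole ring.
Here r = 6 is a nonzero constant, hence a unit: 1 ∈ I + (p), the Gröbner basis of I + (p) is {1}, and the enlarged system has no common solution — adjoining p is inconsistent.

Ideal membership is decidable via reduction modulo a Gröbner basis.

Adjoining 8*x**2 - 2*x*y - 2*y + 2 makes the ideal the whole ring: the system is inconsistent.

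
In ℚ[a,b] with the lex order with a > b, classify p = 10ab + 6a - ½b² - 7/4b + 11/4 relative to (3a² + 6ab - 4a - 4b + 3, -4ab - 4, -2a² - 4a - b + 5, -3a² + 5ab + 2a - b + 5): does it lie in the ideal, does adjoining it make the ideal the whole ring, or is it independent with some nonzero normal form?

10ab + 6a - ½b² - 7/4b + 11/4 lies in I (it reduces to 0).

First compute the reduced Gröbner basis of I by Buchberger's algorithm.
f_1 = 3a² + 6ab - 4a - 4b + 3, LT = a².
f_2 = -4ab - 4, LT = ab.
f_3 = -2a² - 4a - b + 5, LT = a².
f_4 = -3a² + 5ab + 2a - b + 5, LT = a².

S(f_1,f_2): lcm = a²b. S = 2ab² - 4/3ab - a - 4/3b² + b.
  leading term ab²: subtract (-½b)·f_2 from 2ab² - 4/3ab - a - 4/3b² + b → -4/3ab - a - 4/3b² - b
  leading term ab: subtract (⅓)·f_2 from -4/3ab - a - 4/3b² - b → -a - 4/3b² - b + 4/3
  leading term a: no divisor's leading term divides it; move -a to the remainder.
  leading term b²: no divisor's leading term divides it; move -4/3b² to the remainder.
  leading term b: no divisor's leading term divides it; move -b to the remainder.
  leading term 1: no divisor's leading term divides it; move 4/3 to the remainder.
  remainder -a - 4/3b² - b + 4/3 ≠ 0; add h_5 = -a - 4/3b² - b + 4/3 to the basis.

S(f_1,f_3): lcm = a². S = 2ab - 10/3a - 11/6b + 7/2.
  leading term ab: subtract (-½)·f_2 from 2ab - 10/3a - 11/6b + 7/2 → -10/3a - 11/6b + 3/2
  leading term a: subtract (10/3)·h_5 from -10/3a - 11/6b + 3/2 → 40/9b² + 3/2b - 53/18
  leading term b²: no divisor's leading term divides it; move 40/9b² to the remainder.
  leading term b: no divisor's leading term divides it; move 3/2b to the remainder.
  leading term 1: no divisor's leading term divides it; move -53/18 to the remainder.
  remainder 40/9b² + 3/2b - 53/18 ≠ 0; add h_6 = 40/9b² + 3/2b - 53/18 to the basis.

S(f_1,f_4): lcm = a². S = 11/3ab - ⅔a - 5/3b + 8/3.
  leading term ab: subtract (-11/12)·f_2 from 11/3ab - ⅔a - 5/3b + 8/3 → -⅔a - 5/3b - 1
  leading term a: subtract (⅔)·h_5 from -⅔a - 5/3b - 1 → 8/9b² - b - 17/9
  leading term b²: subtract (⅕)·h_6 from 8/9b² - b - 17/9 → -13/10b - 13/10
  leading term b: no divisor's leading term divides it; move -13/10b to the remainder.
  leading term 1: no divisor's leading term divides it; move -13/10 to the remainder.
  remainder -13/10b - 13/10 ≠ 0; add h_7 = -13/10b - 13/10 to the basis.

S(f_2,f_3): lcm = a²b. S = -2ab + a - ½b² + 5/2b.
  leading term ab: subtract (½)·f_2 from -2ab + a - ½b² + 5/2b → a - ½b² + 5/2b + 2
  leading term a: subtract (-1)·h_5 from a - ½b² + 5/2b + 2 → -11/6b² + 3/2b + 10/3
  leading term b²: subtract (-33/80)·h_6 from -11/6b² + 3/2b + 10/3 → 339/160b + 339/160
  leading term b: subtract (-339/208)·h_7 from 339/160b + 339/160 → 0
  remainder 0.

S(f_2,f_4): lcm = a²b. S = 5/3ab² + ⅔ab + a - ⅓b² + 5/3b.
  leading term ab²: subtract (-5/12b)·f_2 from 5/3ab² + ⅔ab + a - ⅓b² + 5/3b → ⅔ab + a - ⅓b²
  leading term ab: subtract (-⅙)·f_2 from ⅔ab + a - ⅓b² → a - ⅓b² - ⅔
  leading term a: subtract (-1)·h_5 from a - ⅓b² - ⅔ → -5/3b² - b + ⅔
  leading term b²: subtract (-⅜)·h_6 from -5/3b² - b + ⅔ → -7/16b - 7/16
  leading term b: subtract (35/104)·h_7 from -7/16b - 7/16 → 0
  remainder 0.

S(f_3,f_4): lcm = a². S = 5/3ab + 8/3a + ⅙b - ⅚.
  leading term ab: subtract (-5/12)·f_2 from 5/3ab + 8/3a + ⅙b - ⅚ → 8/3a + ⅙b - 5/2
  leading term a: subtract (-8/3)·h_5 from 8/3a + ⅙b - 5/2 → -32/9b² - 5/2b + 19/18
  leading term b²: subtract (-⅘)·h_6 from -32/9b² - 5/2b + 19/18 → -13/10b - 13/10
  leading term b: subtract (1)·h_7 from -13/10b - 13/10 → 0
  remainder 0.

S(f_1,h_5): lcm = a². S = -4/3ab² + ab - 4/3b + 1.
  leading term ab²: subtract (⅓b)·f_2 from -4/3ab² + ab - 4/3b + 1 → ab + 1
  leading term ab: subtract (-¼)·f_2 from ab + 1 → 0
  remainder 0.

S(f_2,h_5): lcm = ab. S = -4/3b³ - b² + 4/3b + 1.
  leading term b³: subtract (-3/10b)·h_6 from -4/3b³ - b² + 4/3b + 1 → -11/20b² + 9/20b + 1
  leading term b²: subtract (-99/800)·h_6 from -11/20b² + 9/20b + 1 → 1017/1600b + 1017/1600
  leading term b: subtract (-1017/2080)·h_7 from 1017/1600b + 1017/1600 → 0
  remainder 0.

S(f_3,h_5): lcm = a². S = -4/3ab² - ab + 10/3a + ½b - 5/2.
  leading term ab²: subtract (⅓b)·f_2 from -4/3ab² - ab + 10/3a + ½b - 5/2 → -ab + 10/3a + 11/6b - 5/2
  leading term ab: subtract (¼)·f_2 from -ab + 10/3a + 11/6b - 5/2 → 10/3a + 11/6b - 3/2
  leading term a: subtract (-10/3)·h_5 from 10/3a + 11/6b - 3/2 → -40/9b² - 3/2b + 53/18
  leading term b²: subtract (-1)·h_6 from -40/9b² - 3/2b + 53/18 → 0
  remainder 0.

S(f_4,h_5): lcm = a². S = -4/3ab² - 8/3ab + ⅔a + ⅓b - 5/3.
  leading term ab²: subtract (⅓b)·f_2 from -4/3ab² - 8/3ab + ⅔a + ⅓b - 5/3 → -8/3ab + ⅔a + 5/3b - 5/3
  leading term ab: subtract (⅔)·f_2 from -8/3ab + ⅔a + 5/3b - 5/3 → ⅔a + 5/3b + 1
  leading term a: subtract (-⅔)·h_5 from ⅔a + 5/3b + 1 → -8/9b² + b + 17/9
  leading term b²: subtract (-⅕)·h_6 from -8/9b² + b + 17/9 → 13/10b + 13/10
  leading term b: subtract (-1)·h_7 from 13/10b + 13/10 → 0
  remainder 0.

S(f_1,h_6): leading monomials are coprime, so the S-polynomial reduces to 0 (Buchberger's first criterion).
S(f_2,h_6): lcm = ab². S = -27/80ab + 53/80a + b.
  leading term ab: subtract (27/320)·f_2 from -27/80ab + 53/80a + b → 53/80a + b + 27/80
  leading term a: subtract (-53/80)·h_5 from 53/80a + b + 27/80 → -53/60b² + 27/80b + 293/240
  leading term b²: subtract (-159/800)·h_6 from -53/60b² + 27/80b + 293/240 → 1017/1600b + 1017/1600
  leading term b: subtract (-1017/2080)·h_7 from 1017/1600b + 1017/1600 → 0
  remainder 0.

S(f_3,h_6): leading monomials are coprime, so the S-polynomial reduces to 0 (Buchberger's first criterion).
S(f_4,h_6): leading monomials are coprime, so the S-polynomial reduces to 0 (Buchberger's first criterion).
S(h_5,h_6): leading monomials are coprime, so the S-polynomial reduces to 0 (Buchberger's first criterion).
S(f_1,h_7): leading monomials are coprime, so the S-polynomial reduces to 0 (Buchberger's first criterion).
S(f_2,h_7): lcm = ab. S = -a + 1.
  leading term a: subtract (1)·h_5 from -a + 1 → 4/3b² + b - ⅓
  leading term b²: subtract (3/10)·h_6 from 4/3b² + b - ⅓ → 11/20b + 11/20
  leading term b: subtract (-11/26)·h_7 from 11/20b + 11/20 → 0
  remainder 0.

S(f_3,h_7): leading monomials are coprime, so the S-polynomial reduces to 0 (Buchberger's first criterion).
S(f_4,h_7): leading monomials are coprime, so the S-polynomial reduces to 0 (Buchberger's first criterion).
S(h_5,h_7): leading monomials are coprime, so the S-polynomial reduces to 0 (Buchberger's first criterion).
S(h_6,h_7): lcm = b². S = -53/80b - 53/80.
  leading term b: subtract (53/104)·h_7 from -53/80b - 53/80 → 0
  remainder 0.

Every S-polynomial of the final basis reduces to 0, so we have a Gröbner basis.
Inter-reduce: drop elements whose leading term is divisible by another's, tail-reduce, and make monic.
Reduced Gröbner basis: {a - 1, b + 1}.
Label its elements g_1 = a - 1, g_2 = b + 1.

Reduce p = 10ab + 6a - ½b² - 7/4b + 11/4 modulo G:
  leading term ab: subtract (10b)·g_1 from 10ab + 6a - ½b² - 7/4b + 11/4 → 6a - ½b² + 33/4b + 11/4
  leading term a: subtract (6)·g_1 from 6a - ½b² + 33/4b + 11/4 → -½b² + 33/4b + 35/4
  leading term b²: subtract (-½b)·g_2 from -½b² + 33/4b + 35/4 → 35/4b + 35/4
  leading term b: subtract (35/4)·g_2 from 35/4b + 35/4 → 0
  normal form = 0.
Since the normal form is 0, p ∈ I.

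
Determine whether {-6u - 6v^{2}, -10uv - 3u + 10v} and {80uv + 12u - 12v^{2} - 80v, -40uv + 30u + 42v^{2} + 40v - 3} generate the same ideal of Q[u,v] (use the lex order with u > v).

No, the ideals differ.

Two ideals are equal iff their reduced Gröbner bases coincide (the reduced basis is unique for a fixed ordering).
Buchberger on the first generating set:
f_1 = -6u - 6v^{2}, LT = u.
f_2 = -10uv - 3u + 10v, LT = uv.

S(f_1,f_2): lcm = uv. S = -\tfrac{3}{10}u + v^{3} + v.
  leading term u: subtract (\tfrac{1}{20})·f_1 from -\tfrac{3}{10}u + v^{3} + v → v^{3} + \tfrac{3}{10}v^{2} + v
  leading term v^{3}: no divisor's leading term divides it; move v^{3} to the remainder.
  leading term v^{2}: no divisor's leading term divides it; move \tfrac{3}{10}v^{2} to the remainder.
  leading term v: no divisor's leading term divides it; move v to the remainder.
  remainder v^{3} + \tfrac{3}{10}v^{2} + v ≠ 0; add g_3 = v^{3} + \tfrac{3}{10}v^{2} + v to the basis.

The other S-polynomials (S(f_1,g_3), S(f_2,g_3)) all reduce to 0 modulo the current basis, so we have a Gröbner basis.
Inter-reduce: drop elements whose leading term is divisible by another's, tail-reduce, and make monic.
Reduced Gröbner basis: {u + v^{2}, v^{3} + \tfrac{3}{10}v^{2} + v}.

Buchberger on the second generating set:
h_1 = 80uv + 12u - 12v^{2} - 80v, LT = uv.
h_2 = -40uv + 30u + 42v^{2} + 40v - 3, LT = uv.

S(h_1,h_2): lcm = uv. S = \tfrac{9}{10}u + \tfrac{9}{10}v^{2} - \tfrac{3}{40}.
  leading term u: no divisor's leading term divides it; move \tfrac{9}{10}u to the remainder.
  leading term v^{2}: no divisor's leading term divides it; move \tfrac{9}{10}v^{2} to the remainder.
  leading term 1: no divisor's leading term divides it; move -\tfrac{3}{40} to the remainder.
  remainder \tfrac{9}{10}u + \tfrac{9}{10}v^{2} - \tfrac{3}{40} ≠ 0; add k_3 = \tfrac{9}{10}u + \tfrac{9}{10}v^{2} - \tfrac{3}{40} to the basis.

S(h_1,k_3): lcm = uv. S = \tfrac{3}{20}u - v^{3} - \tfrac{3}{20}v^{2} - \tfrac{11}{12}v.
  leading term u: subtract (\tfrac{1}{6})·k_3 from \tfrac{3}{20}u - v^{3} - \tfrac{3}{20}v^{2} - \tfrac{11}{12}v → -v^{3} - \tfrac{3}{10}v^{2} - \tfrac{11}{12}v + \tfrac{1}{80}
  leading term v^{3}: no divisor's leading term divides it; move -v^{3} to the remainder.
  leading term v^{2}: no divisor's leading term divides it; move -\tfrac{3}{10}v^{2} to the remainder.
  leading term v: no divisor's leading term divides it; move -\tfrac{11}{12}v to the remainder.
  leading term 1: no divisor's leading term divides it; move \tfrac{1}{80} to the remainder.
  remainder -v^{3} - \tfrac{3}{10}v^{2} - \tfrac{11}{12}v + \tfrac{1}{80} ≠ 0; add k_4 = -v^{3} - \tfrac{3}{10}v^{2} - \tfrac{11}{12}v + \tfrac{1}{80} to the basis.

The other S-polynomials (S(h_2,k_3), S(h_1,k_4), S(h_2,k_4), S(k_3,k_4)) all reduce to 0 modulo the current basis, so we have a Gröbner basis.
Inter-reduce: drop elements whose leading term is divisible by another's, tail-reduce, and make monic.
Reduced Gröbner basis: {u + v^{2} - \tfrac{1}{12}, v^{3} + \tfrac{3}{10}v^{2} + \tfrac{11}{12}v - \tfrac{1}{80}}.

Since the reduced bases disagree, the two ideals are not the same.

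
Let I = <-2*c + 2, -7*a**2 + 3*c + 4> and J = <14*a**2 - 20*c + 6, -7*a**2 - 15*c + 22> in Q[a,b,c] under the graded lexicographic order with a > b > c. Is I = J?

Two ideals are equal iff their reduced Gröbner bases coincide (the reduced basis is unique for a fixed ordering).
Buchberger on the first generating set:
f_1 = -2*c + 2, LT = c.
f_2 = -7*a**2 + 3*c + 4, LT = a**2.

The S-polynomials (S(f_1,f_2)) all reduce to 0 modulo the current basis, so we have a Gröbner basis.
Inter-reduce: drop elements whose leading term is divisible by another's, tail-reduce, and make monic.
Reduced Gröbner basis: {a**2 - 1, c - 1}.

Buchberger on the second generating set:
h_1 = 14*a**2 - 20*c + 6, LT = a**2.
h_2 = -7*a**2 - 15*c + 22, LT = a**2.

S(h_1,h_2): lcm = a**2. S = -25/7*c + 25/7.
  leading term c: no divisor's leading term divides it; move -25/7*c to the remainder.
  leading term 1: no divisor's leading term divides it; move 25/7 to the remainder.
  remainder -25/7*c + 25/7 ≠ 0; add k_3 = -25/7*c + 25/7 to the basis.

The other S-polynomials (S(h_1,k_3), S(h_2,k_3)) all reduce to 0 modulo the current basis, so we have a Gröbner basis.
Inter-reduce: drop elements whose leading term is divisible by another's, tail-reduce, and make monic.
Reduced Gröbner basis: {a**2 - 1, c - 1}.

The two bases agree; hence the ideals are identical.

Yes, the ideals are equal.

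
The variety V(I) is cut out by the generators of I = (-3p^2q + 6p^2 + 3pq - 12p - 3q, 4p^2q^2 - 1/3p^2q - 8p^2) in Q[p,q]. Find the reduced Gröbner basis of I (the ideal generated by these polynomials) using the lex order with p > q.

G = {p^2 - 12/11pq - 34/11p - 3/22q^3 - 47/88q^2 - 17/22q, pq^2 - 1/12pq - 2p + 1/4q^3 - 1/48q^2 - 1/2q, q^4 - 1/12q^3 - 2q^2}

f_1 = -3p^2q + 6p^2 + 3pq - 12p - 3q, LT = p^2q.
f_2 = 4p^2q^2 - 1/3p^2q - 8p^2, LT = p^2q^2.

S(f_1,f_2): lcm = p^2q^2. S = -23/12p^2q + 2p^2 - pq^2 + 4pq + q^2.
  reduce S modulo (f_1, f_2):
  remainder -11/6p^2 - pq^2 + 25/12pq + 23/3p + q^2 + 23/12q ≠ 0; add g_3 = -11/6p^2 - pq^2 + 25/12pq + 23/3p + q^2 + 23/12q to the basis.

S(f_1,g_3): lcm = p^2q. S = -2p^2 - 6/11pq^3 + 25/22pq^2 + 35/11pq + 4p + 6/11q^3 + 23/22q^2 + q.
  reduce S modulo (f_1, f_2, g_3):
  remainder -6/11pq^3 + 49/22pq^2 + 10/11pq - 48/11p + 6/11q^3 - 1/22q^2 - 12/11q ≠ 0; add g_4 = -6/11pq^3 + 49/22pq^2 + 10/11pq - 48/11p + 6/11q^3 - 1/22q^2 - 12/11q to the basis.

S(f_1,g_4): lcm = p^2q^3. S = 25/12p^2q^2 + 5/3p^2q - 8p^2 + 47/12pq^2 - 2pq + q^3.
  reduce S modulo (f_1, f_2, g_3, g_4):
  remainder 4pq^2 - 1/3pq - 8p + q^3 - 1/12q^2 - 2q ≠ 0; add g_5 = 4pq^2 - 1/3pq - 8p + q^3 - 1/12q^2 - 2q to the basis.

S(g_4,g_5): lcm = pq^3. S = -4pq^2 + 1/3pq + 8p - 1/4q^4 - 47/48q^3 + 7/12q^2 + 2q.
  reduce S modulo (f_1, f_2, g_3, g_4, g_5):
  remainder -1/4q^4 + 1/48q^3 + 1/2q^2 ≠ 0; add g_6 = -1/4q^4 + 1/48q^3 + 1/2q^2 to the basis.

The other S-polynomials (S(f_2,g_3), S(f_2,g_4), S(g_3,g_4), S(f_1,g_5), S(f_2,g_5), S(g_3,g_5), S(f_1,g_6), S(f_2,g_6), S(g_3,g_6), S(g_4,g_6), S(g_5,g_6)) all reduce to 0 modulo the current basis, so we have a Gröbner basis.
Inter-reduce: drop elements whose leading term is divisible by another's, tail-reduce, and make monic.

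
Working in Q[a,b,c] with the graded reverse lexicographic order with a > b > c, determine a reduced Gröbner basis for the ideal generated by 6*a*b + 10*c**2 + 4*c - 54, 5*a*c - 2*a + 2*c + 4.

G = {c**3 - 6/25*b*c - 12/25*b - 139/25*c + 54/25, a*b + 5/3*c**2 + 2/3*c - 9, a*c - 2/5*a + 2/5*c + 4/5}

f_1 = 6*a*b + 10*c**2 + 4*c - 54, LT = a*b.
f_2 = 5*a*c - 2*a + 2*c + 4, LT = a*c.

S(f_1,f_2): lcm = a*b*c. S = 5/3*c**3 + 2/5*a*b - 2/5*b*c + 2/3*c**2 - 4/5*b - 9*c.
  leading term c**3: no divisor's leading term divides it; move 5/3*c**3 to the remainder.
  leading term a*b: subtract (1/15)·f_1 from 2/5*a*b - 2/5*b*c + 2/3*c**2 - 4/5*b - 9*c → -2/5*b*c - 4/5*b - 139/15*c + 18/5
  leading term b*c: no divisor's leading term divides it; move -2/5*b*c to the remainder.
  leading term b: no divisor's leading term divides it; move -4/5*b to the remainder.
  leading term c: no divisor's leading term divides it; move -139/15*c to the remainder.
  leading term 1: no divisor's leading term divides it; move 18/5 to the remainder.
  remainder 5/3*c**3 - 2/5*b*c - 4/5*b - 139/15*c + 18/5 ≠ 0; add g_3 = 5/3*c**3 - 2/5*b*c - 4/5*b - 139/15*c + 18/5 to the basis.

The other S-polynomials (S(f_1,g_3), S(f_2,g_3)) all reduce to 0 modulo the current basis, so we have a Gröbner basis.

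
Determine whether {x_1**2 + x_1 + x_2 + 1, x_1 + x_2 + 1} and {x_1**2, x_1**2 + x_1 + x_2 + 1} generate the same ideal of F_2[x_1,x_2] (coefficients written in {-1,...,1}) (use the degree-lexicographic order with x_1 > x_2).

Since reduced Gröbner bases are canonical representatives of ideals under a given ordering, it suffices to compute and compare them.
Buchberger on the first generating set:
f_1 = x_1**2 + x_1 + x_2 + 1, LT = x_1**2.
f_2 = x_1 + x_2 + 1, LT = x_1.

S(f_1,f_2): lcm = x_1**2. S = x_1*x_2 + x_2 + 1.
  leading term x_1*x_2: subtract (x_2)·f_2 from x_1*x_2 + x_2 + 1 → x_2**2 + 1
  leading term x_2**2: no divisor's leading term divides it; move x_2**2 to the remainder.
  leading term 1: no divisor's leading term divides it; move 1 to the remainder.
  remainder x_2**2 + 1 ≠ 0; add g_3 = x_2**2 + 1 to the basis.

The other S-polynomials (S(f_1,g_3), S(f_2,g_3)) all reduce to 0 modulo the current basis, so we have a Gröbner basis.
Inter-reduce: drop elements whose leading term is divisible by another's, tail-reduce, and make monic.
Reduced Gröbner basis: {x_2**2 + 1, x_1 + x_2 + 1}.

Buchberger on the second generating set:
h_1 = x_1**2, LT = x_1**2.
h_2 = x_1**2 + x_1 + x_2 + 1, LT = x_1**2.

S(h_1,h_2): lcm = x_1**2. S = x_1 + x_2 + 1.
  leading term x_1: no divisor's leading term divides it; move x_1 to the remainder.
  leading term x_2: no divisor's leading term divides it; move x_2 to the remainder.
  leading term 1: no divisor's leading term divides it; move 1 to the remainder.
  remainder x_1 + x_2 + 1 ≠ 0; add k_3 = x_1 + x_2 + 1 to the basis.

S(h_1,k_3): lcm = x_1**2. S = x_1*x_2 + x_1.
  leading term x_1*x_2: subtract (x_2)·k_3 from x_1*x_2 + x_1 → x_2**2 + x_1 + x_2
  leading term x_2**2: no divisor's leading term divides it; move x_2**2 to the remainder.
  leading term x_1: subtract (1)·k_3 from x_1 + x_2 → 1
  leading term 1: no divisor's leading term divides it; move 1 to the remainder.
  remainder x_2**2 + 1 ≠ 0; add k_4 = x_2**2 + 1 to the basis.

The other S-polynomials (S(h_2,k_3), S(h_1,k_4), S(h_2,k_4), S(k_3,k_4)) all reduce to 0 modulo the current basis, so we have a Gröbner basis.
Inter-reduce: drop elements whose leading term is divisible by another's, tail-reduce, and make monic.
Reduced Gröbner basis: {x_2**2 + 1, x_1 + x_2 + 1}.

These coincide, so the ideals are equal.

Yes, the ideals are equal.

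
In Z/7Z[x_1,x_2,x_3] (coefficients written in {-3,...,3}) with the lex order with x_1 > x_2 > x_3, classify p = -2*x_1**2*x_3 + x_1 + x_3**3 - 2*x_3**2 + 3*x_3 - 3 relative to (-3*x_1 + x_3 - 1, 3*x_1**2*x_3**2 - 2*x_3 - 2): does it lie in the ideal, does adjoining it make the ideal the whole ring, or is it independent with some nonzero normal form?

First compute the reduced Gröbner basis of I by Buchberger's algorithm.
f_1 = -3*x_1 + x_3 - 1, LT = x_1.
f_2 = 3*x_1**2*x_3**2 - 2*x_3 - 2, LT = x_1**2*x_3**2.

S(f_1,f_2): lcm = x_1**2*x_3**2. S = 2*x_1*x_3**3 - 2*x_1*x_3**2 + 3*x_3 + 3.
  leading term x_1*x_3**3: subtract (-3*x_3**3)·f_1 from 2*x_1*x_3**3 - 2*x_1*x_3**2 + 3*x_3 + 3 → -2*x_1*x_3**2 + 3*x_3**4 - 3*x_3**3 + 3*x_3 + 3
  leading term x_1*x_3**2: subtract (3*x_3**2)·f_1 from -2*x_1*x_3**2 + 3*x_3**4 - 3*x_3**3 + 3*x_3 + 3 → 3*x_3**4 + x_3**3 + 3*x_3**2 + 3*x_3 + 3
  leading term x_3**4: no divisor's leading term divides it; move 3*x_3**4 to the remainder.
  leading term x_3**3: no divisor's leading term divides it; move x_3**3 to the remainder.
  leading term x_3**2: no divisor's leading term divides it; move 3*x_3**2 to the remainder.
  leading term x_3: no divisor's leading term divides it; move 3*x_3 to the remainder.
  leading term 1: no divisor's leading term divides it; move 3 to the remainder.
  remainder 3*x_3**4 + x_3**3 + 3*x_3**2 + 3*x_3 + 3 ≠ 0; add h_3 = 3*x_3**4 + x_3**3 + 3*x_3**2 + 3*x_3 + 3 to the basis.

The other S-polynomials (S(f_1,h_3), S(f_2,h_3)) all reduce to 0 modulo the current basis, so we have a Gröbner basis.
Inter-reduce: drop elements whose leading term is divisible by another's, tail-reduce, and make monic.
Reduced Gröbner basis: {x_1 + 2*x_3 - 2, x_3**4 - 2*x_3**3 + x_3**2 + x_3 + 1}.
Label its elements g_1 = x_1 + 2*x_3 - 2, g_2 = x_3**4 - 2*x_3**3 + x_3**2 + x_3 + 1.

Reduce p = -2*x_1**2*x_3 + x_1 + x_3**3 - 2*x_3**2 + 3*x_3 - 3 modulo G:
  leading term x_1**2*x_3: subtract (-2*x_1*x_3)·g_1 from -2*x_1**2*x_3 + x_1 + x_3**3 - 2*x_3**2 + 3*x_3 - 3 → -3*x_1*x_3**2 + 3*x_1*x_3 + x_1 + x_3**3 - 2*x_3**2 + 3*x_3 - 3
  leading term x_1*x_3**2: subtract (-3*x_3**2)·g_1 from -3*x_1*x_3**2 + 3*x_1*x_3 + x_1 + x_3**3 - 2*x_3**2 + 3*x_3 - 3 → 3*x_1*x_3 + x_1 - x_3**2 + 3*x_3 - 3
  leading term x_1*x_3: subtract (3*x_3)·g_1 from 3*x_1*x_3 + x_1 - x_3**2 + 3*x_3 - 3 → x_1 + 2*x_3 - 3
  leading term x_1: subtract (1)·g_1 from x_1 + 2*x_3 - 3 → -1
  leading term 1: no divisor's leading term divides it; move -1 to the remainder.
  normal form = -1.
The normal form is nonzero, so p ∉ I. Since p minus its normal form lies in I, I + (p) = I + (r) where r = -1; decide whether this ideal is the whole ring.
Here r = -1 is a nonzero constant, hence a unit: 1 ∈ I + (p), the Gröbner basis of I + (p) is {1}, and the enlarged system has no common solution — adjoining p is inconsistent.

The remainder on division by a Gröbner basis is unique — it is the normal form.

Adjoining -2*x_1**2*x_3 + x_1 + x_3**3 - 2*x_3**2 + 3*x_3 - 3 makes the ideal the whole ring: the system is inconsistent.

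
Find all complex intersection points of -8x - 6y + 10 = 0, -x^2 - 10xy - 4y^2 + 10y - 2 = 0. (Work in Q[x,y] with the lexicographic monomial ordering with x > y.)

{(2, -1), (16/47, 57/47)}

Compute a lex Gröbner basis by Buchberger's algorithm.
f_1 = -8x - 6y + 10, LT = x.
f_2 = -x^2 - 10xy - 4y^2 + 10y - 2, LT = x^2.

S(f_1,f_2): lcm = x^2. S = -37/4xy - 5/4x - 4y^2 + 10y - 2.
  reduce S modulo (f_1, f_2):
  remainder 47/16y^2 - 5/8y - 57/16 ≠ 0; add h_3 = 47/16y^2 - 5/8y - 57/16 to the basis.

The other S-polynomials (S(f_1,h_3), S(f_2,h_3)) all reduce to 0 modulo the current basis, so we have a Gröbner basis.
Inter-reduce: drop elements whose leading term is divisible by another's, tail-reduce, and make monic.
Reduced Gröbner basis: {x + 3/4y - 5/4, y^2 - 10/47y - 57/47}.

From the last basis element, y^2 - 10/47y - 57/47 = 0, so y takes values in {-1, 57/47}. Each choice, substituted upward through the basis, yields the corresponding point(s) of the solution set.
  y = -1: the earlier basis element becomes x - 2 = 0, giving x = 2 — point (2, -1).
  y = 57/47: the earlier basis element becomes x - 16/47 = 0, giving x = 16/47 — point (16/47, 57/47).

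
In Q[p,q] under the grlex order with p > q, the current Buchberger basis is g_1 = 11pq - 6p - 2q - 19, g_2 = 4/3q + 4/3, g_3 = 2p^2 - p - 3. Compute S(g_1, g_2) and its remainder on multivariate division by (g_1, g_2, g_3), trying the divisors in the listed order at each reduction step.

lcm(LM(g_1), LM(g_2)) = pq.
S = (lcm/LT(g_1))·g_1 − (lcm/LT(g_2))·g_2 = -17/11p - 2/11q - 19/11.
Reduce S modulo (g_1, g_2, g_3) in that order:
  leading term p: no divisor's leading term divides it; move -17/11p to the remainder.
  leading term q: subtract (-3/22)·g_2 from -2/11q - 19/11 → -17/11
  leading term 1: no divisor's leading term divides it; move -17/11 to the remainder.
The remainder -17/11p - 17/11 is nonzero, so it would be added as the next basis element.
This is the inner loop of Buchberger's algorithm — each nonzero remainder becomes a new basis element.

S(g_1, g_2) = -17/11p - 2/11q - 19/11; remainder on division = -17/11p - 17/11.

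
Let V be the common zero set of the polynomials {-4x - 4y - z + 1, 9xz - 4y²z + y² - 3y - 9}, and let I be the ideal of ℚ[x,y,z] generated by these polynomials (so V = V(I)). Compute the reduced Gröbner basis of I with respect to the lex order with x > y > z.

G = {x + y + ¼z - ¼, y²z - ¼y² + 9/4yz + ¾y + 9/16z² - 9/16z + 9/4}

This is the nonlinear analogue of row-reducing a linear system.

f_1 = -4x - 4y - z + 1, LT = x.
f_2 = 9xz - 4y²z + y² - 3y - 9, LT = xz.

S(f_1,f_2): lcm = xz. S = 4/9y²z - 1/9y² + yz + ⅓y + ¼z² - ¼z + 1.
  reduce S modulo (f_1, f_2):
  remainder 4/9y²z - 1/9y² + yz + ⅓y + ¼z² - ¼z + 1 ≠ 0; add g_3 = 4/9y²z - 1/9y² + yz + ⅓y + ¼z² - ¼z + 1 to the basis.

The other S-polynomials (S(f_1,g_3), S(f_2,g_3)) all reduce to 0 modulo the current basis, so we have a Gröbner basis.
Inter-reduce: drop elements whose leading term is divisible by another's, tail-reduce, and make monic.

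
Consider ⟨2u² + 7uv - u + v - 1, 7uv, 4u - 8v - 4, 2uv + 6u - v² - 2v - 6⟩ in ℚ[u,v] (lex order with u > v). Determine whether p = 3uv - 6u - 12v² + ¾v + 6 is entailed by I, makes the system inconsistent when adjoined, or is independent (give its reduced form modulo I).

First compute the reduced Gröbner basis of I by Buchberger's algorithm.
f_1 = 2u² + 7uv - u + v - 1, LT = u².
f_2 = 7uv, LT = uv.
f_3 = 4u - 8v - 4, LT = u.
f_4 = 2uv + 6u - v² - 2v - 6, LT = uv.

S(f_1,f_2): lcm = u²v. S = 7/2uv² - ½uv + ½v² - ½v.
  reduce S modulo (f_1, f_2, f_3, f_4):
  remainder ½v² - ½v ≠ 0; add h_5 = ½v² - ½v to the basis.

S(f_1,f_3): lcm = u². S = 11/2uv + ½u + ½v - ½.
  reduce S modulo (f_1, f_2, f_3, f_4, h_5):
  remainder 3/2v ≠ 0; add h_6 = 3/2v to the basis.

The other S-polynomials (S(f_1,f_4), S(f_2,f_3), S(f_2,f_4), S(f_3,f_4), S(f_1,h_5), S(f_2,h_5), S(f_3,h_5), S(f_4,h_5), S(f_1,h_6), S(f_2,h_6), S(f_3,h_6), S(f_4,h_6), S(h_5,h_6)) all reduce to 0 modulo the current basis, so we have a Gröbner basis.
Inter-reduce: drop elements whose leading term is divisible by another's, tail-reduce, and make monic.
Reduced Gröbner basis: {u - 1, v}.
Label its elements g_1 = u - 1, g_2 = v.

Reduce p = 3uv - 6u - 12v² + ¾v + 6 modulo G:
  leading term uv: subtract (3v)·g_1 from 3uv - 6u - 12v² + ¾v + 6 → -6u - 12v² + 15/4v + 6
  leading term u: subtract (-6)·g_1 from -6u - 12v² + 15/4v + 6 → -12v² + 15/4v
  leading term v²: subtract (-12v)·g_2 from -12v² + 15/4v → 15/4v
  leading term v: subtract (15/4)·g_2 from 15/4v → 0
  normal form = 0.
Since the normal form is 0, p ∈ I.

The remainder on division by a Gröbner basis is unique — it is the normal form.

3uv - 6u - 12v² + ¾v + 6 lies in I (it reduces to 0).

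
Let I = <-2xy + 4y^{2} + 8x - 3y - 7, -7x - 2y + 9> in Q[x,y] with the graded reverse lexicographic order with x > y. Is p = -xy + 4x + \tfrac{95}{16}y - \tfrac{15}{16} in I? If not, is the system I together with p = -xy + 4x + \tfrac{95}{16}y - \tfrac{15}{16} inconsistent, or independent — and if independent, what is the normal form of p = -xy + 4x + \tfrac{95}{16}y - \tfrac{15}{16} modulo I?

Adjoining -xy + 4x + \tfrac{95}{16}y - \tfrac{15}{16} makes the ideal the whole ring: the system is inconsistent.

First compute the reduced Gröbner basis of I by Buchberger's algorithm.
f_1 = -2xy + 4y^{2} + 8x - 3y - 7, LT = xy.
f_2 = -7x - 2y + 9, LT = x.

S(f_1,f_2): lcm = xy. S = -\tfrac{16}{7}y^{2} - 4x + \tfrac{39}{14}y + \tfrac{7}{2}.
  leading term y^{2}: no divisor's leading term divides it; move -\tfrac{16}{7}y^{2} to the remainder.
  leading term x: subtract (\tfrac{4}{7})·f_2 from -4x + \tfrac{39}{14}y + \tfrac{7}{2} → \tfrac{55}{14}y - \tfrac{23}{14}
  leading term y: no divisor's leading term divides it; move \tfrac{55}{14}y to the remainder.
  leading term 1: no divisor's leading term divides it; move -\tfrac{23}{14} to the remainder.
  remainder -\tfrac{16}{7}y^{2} + \tfrac{55}{14}y - \tfrac{23}{14} ≠ 0; add h_3 = -\tfrac{16}{7}y^{2} + \tfrac{55}{14}y - \tfrac{23}{14} to the basis.

The other S-polynomials (S(f_1,h_3), S(f_2,h_3)) all reduce to 0 modulo the current basis, so we have a Gröbner basis.
Inter-reduce: drop elements whose leading term is divisible by another's, tail-reduce, and make monic.
Reduced Gröbner basis: {y^{2} - \tfrac{55}{32}y + \tfrac{23}{32}, x + \tfrac{2}{7}y - \tfrac{9}{7}}.
Label its elements g_1 = y^{2} - \tfrac{55}{32}y + \tfrac{23}{32}, g_2 = x + \tfrac{2}{7}y - \tfrac{9}{7}.

Reduce p = -xy + 4x + \tfrac{95}{16}y - \tfrac{15}{16} modulo G:
  leading term xy: subtract (-y)·g_2 from -xy + 4x + \tfrac{95}{16}y - \tfrac{15}{16} → \tfrac{2}{7}y^{2} + 4x + \tfrac{521}{112}y - \tfrac{15}{16}
  leading term y^{2}: subtract (\tfrac{2}{7})·g_1 from \tfrac{2}{7}y^{2} + 4x + \tfrac{521}{112}y - \tfrac{15}{16} → 4x + \tfrac{36}{7}y - \tfrac{8}{7}
  leading term x: subtract (4)·g_2 from 4x + \tfrac{36}{7}y - \tfrac{8}{7} → 4y + 4
  leading term y: no divisor's leading term divides it; move 4y to the remainder.
  leading term 1: no divisor's leading term divides it; move 4 to the remainder.
  normal form = 4y + 4.
The normal form is nonzero, so p ∉ I. Since p minus its normal form lies in I, I + (p) = I + (r) where r = 4y + 4; decide whether this ideal is the whole ring.
Run Buchberger on G together with r (pairs among the g_i already reduce to 0 since G is a Gröbner basis):
g_1 = y^{2} - \tfrac{55}{32}y + \tfrac{23}{32}, LT = y^{2}.
g_2 = x + \tfrac{2}{7}y - \tfrac{9}{7}, LT = x.
r = 4y + 4, LT = y.

S(g_1,r): lcm = y^{2}. S = -\tfrac{87}{32}y + \tfrac{23}{32}.
  leading term y: subtract (-\tfrac{87}{128})·r from -\tfrac{87}{32}y + \tfrac{23}{32} → \tfrac{55}{16}
  leading term 1: no divisor's leading term divides it; move \tfrac{55}{16} to the remainder.
  remainder \tfrac{55}{16} ≠ 0; add m_4 = \tfrac{55}{16} to the basis.

The other S-polynomials (S(g_1,g_2), S(g_2,r), S(g_1,m_4), S(g_2,m_4), S(r,m_4)) all reduce to 0 modulo the current basis, so we have a Gröbner basis.
Inter-reduce: drop elements whose leading term is divisible by another's, tail-reduce, and make monic.
Reduced Gröbner basis: {1}.
The reduced Gröbner basis of I + (p) is {1}: the ideal is the whole ring, so the enlarged system has no common solution — adjoining p is inconsistent.

Ideal membership is decidable via reduction modulo a Gröbner basis.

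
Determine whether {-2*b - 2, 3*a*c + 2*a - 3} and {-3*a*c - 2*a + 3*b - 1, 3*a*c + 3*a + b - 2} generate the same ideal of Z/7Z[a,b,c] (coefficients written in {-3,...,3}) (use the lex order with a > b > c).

No, the ideals differ.

Equality of ideals is decidable: compute both reduced Gröbner bases (unique for the ordering) and check whether they agree.
Buchberger on the first generating set:
f_1 = -2*b - 2, LT = b.
f_2 = 3*a*c + 2*a - 3, LT = a*c.

S(f_1,f_2): leading monomials are coprime, so the S-polynomial reduces to 0 (Buchberger's first criterion).
Every S-polynomial of the final basis reduces to 0, so we have a Gröbner basis.
Inter-reduce: drop elements whose leading term is divisible by another's, tail-reduce, and make monic.
Reduced Gröbner basis: {a*c + 3*a - 1, b + 1}.

Buchberger on the second generating set:
h_1 = -3*a*c - 2*a + 3*b - 1, LT = a*c.
h_2 = 3*a*c + 3*a + b - 2, LT = a*c.

S(h_1,h_2): lcm = a*c. S = 2*a + b + 1.
  leading term a: no divisor's leading term divides it; move 2*a to the remainder.
  leading term b: no divisor's leading term divides it; move b to the remainder.
  leading term 1: no divisor's leading term divides it; move 1 to the remainder.
  remainder 2*a + b + 1 ≠ 0; add k_3 = 2*a + b + 1 to the basis.

S(h_1,k_3): lcm = a*c. S = 3*a + 3*b*c - b + 3*c - 2.
  leading term a: subtract (-2)·k_3 from 3*a + 3*b*c - b + 3*c - 2 → 3*b*c + b + 3*c
  leading term b*c: no divisor's leading term divides it; move 3*b*c to the remainder.
  leading term b: no divisor's leading term divides it; move b to the remainder.
  leading term c: no divisor's leading term divides it; move 3*c to the remainder.
  remainder 3*b*c + b + 3*c ≠ 0; add k_4 = 3*b*c + b + 3*c to the basis.

S(h_2,k_3): lcm = a*c. S = a + 3*b*c - 2*b + 3*c - 3.
  leading term a: subtract (-3)·k_3 from a + 3*b*c - 2*b + 3*c - 3 → 3*b*c + b + 3*c
  leading term b*c: subtract (1)·k_4 from 3*b*c + b + 3*c → 0
  remainder 0.

S(h_1,k_4): lcm = a*b*c. S = -2*a*b - a*c - b**2 - 2*b.
  leading term a*b: subtract (-b)·k_3 from -2*a*b - a*c - b**2 - 2*b → -a*c - b
  leading term a*c: subtract (-2)·h_1 from -a*c - b → 3*a - 2*b - 2
  leading term a: subtract (-2)·k_3 from 3*a - 2*b - 2 → 0
  remainder 0.

S(h_2,k_4): lcm = a*b*c. S = 3*a*b - a*c - 2*b**2 - 3*b.
  leading term a*b: subtract (-2*b)·k_3 from 3*a*b - a*c - 2*b**2 - 3*b → -a*c - b
  leading term a*c: subtract (-2)·h_1 from -a*c - b → 3*a - 2*b - 2
  leading term a: subtract (-2)·k_3 from 3*a - 2*b - 2 → 0
  remainder 0.

S(k_3,k_4): leading monomials are coprime, so the S-polynomial reduces to 0 (Buchberger's first criterion).
Every S-polynomial of the final basis reduces to 0, so we have a Gröbner basis.
Inter-reduce: drop elements whose leading term is divisible by another's, tail-reduce, and make monic.
Reduced Gröbner basis: {a - 3*b - 3, b*c - 2*b + c}.

The bases are distinct; the ideals are different.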